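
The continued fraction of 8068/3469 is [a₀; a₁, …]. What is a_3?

3

8068 = 2·3469 + 1130   →  a_0 = 2
3469 = 3·1130 + 79   →  a_1 = 3
1130 = 14·79 + 24   →  a_2 = 14
79 = 3·24 + 7   →  a_3 = 3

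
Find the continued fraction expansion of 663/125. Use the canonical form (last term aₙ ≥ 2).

663 = 5×125 + 38
125 = 3×38 + 11
38 = 3×11 + 5
11 = 2×5 + 1
5 = 5×1 + 0  (stop)
So 663/125 = [5; 3, 3, 2, 5].

[5; 3, 3, 2, 5]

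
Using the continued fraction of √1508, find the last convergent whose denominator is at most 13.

√1508 = [38; 1, 4, 1, 76, …] (period length 4).
Convergents:
  p_0/q_0 = 38/1
  p_1/q_1 = 39/1
  p_2/q_2 = 194/5
  p_3/q_3 = 233/6
  p_4/q_4 = 17902/461
q_3 = 6 ≤ 13 < 461 = q_4, so the answer is 233/6.

233/6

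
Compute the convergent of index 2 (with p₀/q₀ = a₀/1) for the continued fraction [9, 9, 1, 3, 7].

91/10

Using pₖ = aₖpₖ₋₁ + pₖ₋₂, qₖ = aₖqₖ₋₁ + qₖ₋₂ (with p₋₁=1, p₋₂=0, q₋₁=0, q₋₂=1):
  k=0: a=9, p=9, q=1
  k=1: a=9, p=82, q=9
  k=2: a=1, p=91, q=10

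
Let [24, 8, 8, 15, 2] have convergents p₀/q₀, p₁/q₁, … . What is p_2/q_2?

Using pₖ = aₖpₖ₋₁ + pₖ₋₂, qₖ = aₖqₖ₋₁ + qₖ₋₂ (with p₋₁=1, p₋₂=0, q₋₁=0, q₋₂=1):
  k=0: a=24, p=24, q=1
  k=1: a=8, p=193, q=8
  k=2: a=8, p=1568, q=65

1568/65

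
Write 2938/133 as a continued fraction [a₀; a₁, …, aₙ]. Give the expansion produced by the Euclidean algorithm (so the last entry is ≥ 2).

[22; 11, 12]

2938 = 22*133 + 12
133 = 11*12 + 1
12 = 12*1 + 0  (stop)
So 2938/133 = [22; 11, 12].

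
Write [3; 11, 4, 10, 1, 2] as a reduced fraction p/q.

Using pₖ = aₖpₖ₋₁ + pₖ₋₂ and qₖ = aₖqₖ₋₁ + qₖ₋₂:
  k=0: a=3, p=3, q=1
  k=1: a=11, p=34, q=11
  k=2: a=4, p=139, q=45
  k=3: a=10, p=1424, q=461
  k=4: a=1, p=1563, q=506
  k=5: a=2, p=4550, q=1473

4550/1473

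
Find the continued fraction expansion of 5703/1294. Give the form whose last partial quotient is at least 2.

5703 = 4×1294 + 527
1294 = 2×527 + 240
527 = 2×240 + 47
240 = 5×47 + 5
47 = 9×5 + 2
5 = 2×2 + 1
2 = 2×1 + 0  (stop)
So 5703/1294 = [4; 2, 2, 5, 9, 2, 2].

[4; 2, 2, 5, 9, 2, 2]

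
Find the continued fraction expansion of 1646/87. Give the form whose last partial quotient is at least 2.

1646 = 18·87 + 80
87 = 1·80 + 7
80 = 11·7 + 3
7 = 2·3 + 1
3 = 3·1 + 0  (stop)
So 1646/87 = [18; 1, 11, 2, 3].

[18; 1, 11, 2, 3]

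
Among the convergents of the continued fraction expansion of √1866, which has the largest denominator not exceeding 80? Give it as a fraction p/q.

3067/71

√1866 = [43; 5, 14, 5, 86, …] (period length 4).
Convergents:
  p_0/q_0 = 43/1
  p_1/q_1 = 216/5
  p_2/q_2 = 3067/71
  p_3/q_3 = 15551/360
q_2 = 71 ≤ 80 < 360 = q_3, so the answer is 3067/71.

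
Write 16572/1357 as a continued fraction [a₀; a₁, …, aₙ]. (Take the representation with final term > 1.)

[12; 4, 1, 2, 2, 7, 1, 4]

16572 = 12·1357 + 288
1357 = 4·288 + 205
288 = 1·205 + 83
205 = 2·83 + 39
83 = 2·39 + 5
39 = 7·5 + 4
5 = 1·4 + 1
4 = 4·1 + 0  (stop)
So 16572/1357 = [12; 4, 1, 2, 2, 7, 1, 4].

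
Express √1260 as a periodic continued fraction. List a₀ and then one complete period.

[35; 2, 70]

a₀ = ⌊√1260⌋ = 35.
With m₀=0, d₀=1 and mₖ₊₁ = dₖaₖ − mₖ, dₖ₊₁ = (n − mₖ₊₁²)/dₖ, aₖ₊₁ = ⌊(a₀+mₖ₊₁)/dₖ₊₁⌋:
  k=1: m=35, d=35, a=2
  k=2: m=35, d=1, a=70
d=1 and a=2a₀=70 at k=2, so the next step gives (m, d) = (35, 35) again — its k=1 value — and the period has length 2.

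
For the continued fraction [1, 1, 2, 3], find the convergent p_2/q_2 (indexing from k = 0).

Using pₖ = aₖpₖ₋₁ + pₖ₋₂, qₖ = aₖqₖ₋₁ + qₖ₋₂ (with p₋₁=1, p₋₂=0, q₋₁=0, q₋₂=1):
  k=0: a=1, p=1, q=1
  k=1: a=1, p=2, q=1
  k=2: a=2, p=5, q=3

5/3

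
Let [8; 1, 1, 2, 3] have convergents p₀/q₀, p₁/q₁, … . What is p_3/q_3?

Using pₖ = aₖpₖ₋₁ + pₖ₋₂, qₖ = aₖqₖ₋₁ + qₖ₋₂ (with p₋₁=1, p₋₂=0, q₋₁=0, q₋₂=1):
  k=0: a=8, p=8, q=1
  k=1: a=1, p=9, q=1
  k=2: a=1, p=17, q=2
  k=3: a=2, p=43, q=5

43/5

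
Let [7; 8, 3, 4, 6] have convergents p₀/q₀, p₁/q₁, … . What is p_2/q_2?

Using pₖ = aₖpₖ₋₁ + pₖ₋₂, qₖ = aₖqₖ₋₁ + qₖ₋₂ (with p₋₁=1, p₋₂=0, q₋₁=0, q₋₂=1):
  k=0: a=7, p=7, q=1
  k=1: a=8, p=57, q=8
  k=2: a=3, p=178, q=25

178/25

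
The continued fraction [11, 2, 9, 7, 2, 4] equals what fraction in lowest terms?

Fold from the inside: start with 4/1.
  2 + 1/4 = 9/4
  7 + 4/9 = 67/9
  9 + 9/67 = 612/67
  2 + 67/612 = 1291/612
  11 + 612/1291 = 14813/1291

14813/1291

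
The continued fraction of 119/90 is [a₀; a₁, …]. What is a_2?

9

119 = 1·90 + 29   →  a_0 = 1
90 = 3·29 + 3   →  a_1 = 3
29 = 9·3 + 2   →  a_2 = 9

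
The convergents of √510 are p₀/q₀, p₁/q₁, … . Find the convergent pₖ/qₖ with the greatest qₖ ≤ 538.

12082/535

√510 = [22; 1, 1, 2, 1, 1, 44, …] (period length 6).
Convergents:
  p_0/q_0 = 22/1
  p_1/q_1 = 23/1
  p_2/q_2 = 45/2
  p_3/q_3 = 113/5
  p_4/q_4 = 158/7
  p_5/q_5 = 271/12
  p_6/q_6 = 12082/535
  p_7/q_7 = 12353/547
q_6 = 535 ≤ 538 < 547 = q_7, so the answer is 12082/535.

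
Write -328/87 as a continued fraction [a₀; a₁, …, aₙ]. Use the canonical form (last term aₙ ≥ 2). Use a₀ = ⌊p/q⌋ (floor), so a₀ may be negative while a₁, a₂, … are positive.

-328 = -4·87 + 20
87 = 4·20 + 7
20 = 2·7 + 6
7 = 1·6 + 1
6 = 6·1 + 0  (stop)
So -328/87 = [-4; 4, 2, 1, 6].

[-4; 4, 2, 1, 6]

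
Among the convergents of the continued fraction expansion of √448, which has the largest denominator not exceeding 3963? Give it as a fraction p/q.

32257/1524

√448 = [21; 6, 42, …] (period length 2).
Convergents:
  p_0/q_0 = 21/1
  p_1/q_1 = 127/6
  p_2/q_2 = 5355/253
  p_3/q_3 = 32257/1524
  p_4/q_4 = 1360149/64261
q_3 = 1524 ≤ 3963 < 64261 = q_4, so the answer is 32257/1524.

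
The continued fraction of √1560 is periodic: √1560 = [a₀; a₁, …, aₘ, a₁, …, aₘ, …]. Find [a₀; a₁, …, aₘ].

a₀ = ⌊√1560⌋ = 39.

[39; 2, 78]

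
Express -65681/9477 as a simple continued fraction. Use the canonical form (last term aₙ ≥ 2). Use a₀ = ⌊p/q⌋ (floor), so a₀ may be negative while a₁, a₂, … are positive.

-65681 = -7*9477 + 658
9477 = 14*658 + 265
658 = 2*265 + 128
265 = 2*128 + 9
128 = 14*9 + 2
9 = 4*2 + 1
2 = 2*1 + 0  (stop)
So -65681/9477 = [-7; 14, 2, 2, 14, 4, 2].

[-7; 14, 2, 2, 14, 4, 2]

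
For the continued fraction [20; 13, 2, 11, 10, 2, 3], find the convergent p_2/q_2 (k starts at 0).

Using pₖ = aₖpₖ₋₁ + pₖ₋₂, qₖ = aₖqₖ₋₁ + qₖ₋₂ (with p₋₁=1, p₋₂=0, q₋₁=0, q₋₂=1):
  k=0: a=20, p=20, q=1
  k=1: a=13, p=261, q=13
  k=2: a=2, p=542, q=27

542/27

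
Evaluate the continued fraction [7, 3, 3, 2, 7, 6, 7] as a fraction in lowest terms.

54883/7514

Using pₖ = aₖpₖ₋₁ + pₖ₋₂ and qₖ = aₖqₖ₋₁ + qₖ₋₂:
  k=0: a=7, p=7, q=1
  k=1: a=3, p=22, q=3
  k=2: a=3, p=73, q=10
  k=3: a=2, p=168, q=23
  k=4: a=7, p=1249, q=171
  k=5: a=6, p=7662, q=1049
  k=6: a=7, p=54883, q=7514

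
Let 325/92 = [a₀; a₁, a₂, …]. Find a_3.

7

325 = 3·92 + 49   →  a_0 = 3
92 = 1·49 + 43   →  a_1 = 1
49 = 1·43 + 6   →  a_2 = 1
43 = 7·6 + 1   →  a_3 = 7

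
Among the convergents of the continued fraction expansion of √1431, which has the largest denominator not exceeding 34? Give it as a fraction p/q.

√1431 = [37; 1, 4, 1, 4, 1, 74, …] (period length 6).
Convergents:
  p_0/q_0 = 37/1
  p_1/q_1 = 38/1
  p_2/q_2 = 189/5
  p_3/q_3 = 227/6
  p_4/q_4 = 1097/29
  p_5/q_5 = 1324/35
q_4 = 29 ≤ 34 < 35 = q_5, so the answer is 1097/29.

1097/29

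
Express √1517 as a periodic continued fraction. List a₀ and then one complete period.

a₀ = ⌊√1517⌋ = 38.
With m₀=0, d₀=1 and mₖ₊₁ = dₖaₖ − mₖ, dₖ₊₁ = (n − mₖ₊₁²)/dₖ, aₖ₊₁ = ⌊(a₀+mₖ₊₁)/dₖ₊₁⌋:
  k=1: m=38, d=73, a=1
  k=2: m=35, d=4, a=18
  k=3: m=37, d=37, a=2
  k=4: m=37, d=4, a=18
  k=5: m=35, d=73, a=1
  k=6: m=38, d=1, a=76
d=1 and a=2a₀=76 at k=6, so the next step gives (m, d) = (38, 73) again — its k=1 value — and the period has length 6.

[38; 1, 18, 2, 18, 1, 76]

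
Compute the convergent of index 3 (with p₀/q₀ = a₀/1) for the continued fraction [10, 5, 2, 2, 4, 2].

275/27

Using pₖ = aₖpₖ₋₁ + pₖ₋₂, qₖ = aₖqₖ₋₁ + qₖ₋₂ (with p₋₁=1, p₋₂=0, q₋₁=0, q₋₂=1):
  k=0: a=10, p=10, q=1
  k=1: a=5, p=51, q=5
  k=2: a=2, p=112, q=11
  k=3: a=2, p=275, q=27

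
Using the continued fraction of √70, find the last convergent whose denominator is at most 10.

67/8

√70 = [8; 2, 1, 2, 1, 2, 16, …] (period length 6).
Convergents:
  p_0/q_0 = 8/1
  p_1/q_1 = 17/2
  p_2/q_2 = 25/3
  p_3/q_3 = 67/8
  p_4/q_4 = 92/11
q_3 = 8 ≤ 10 < 11 = q_4, so the answer is 67/8.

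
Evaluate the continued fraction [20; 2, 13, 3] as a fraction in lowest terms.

Using pₖ = aₖpₖ₋₁ + pₖ₋₂ and qₖ = aₖqₖ₋₁ + qₖ₋₂:
  k=0: a=20, p=20, q=1
  k=1: a=2, p=41, q=2
  k=2: a=13, p=553, q=27
  k=3: a=3, p=1700, q=83

1700/83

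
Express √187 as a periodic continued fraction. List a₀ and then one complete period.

[13; 1, 2, 13, 2, 1, 26]

a₀ = ⌊√187⌋ = 13.
With m₀=0, d₀=1 and mₖ₊₁ = dₖaₖ − mₖ, dₖ₊₁ = (n − mₖ₊₁²)/dₖ, aₖ₊₁ = ⌊(a₀+mₖ₊₁)/dₖ₊₁⌋:
  k=1: m=13, d=18, a=1
  k=2: m=5, d=9, a=2
  k=3: m=13, d=2, a=13
  k=4: m=13, d=9, a=2
  k=5: m=5, d=18, a=1
  k=6: m=13, d=1, a=26
d=1 and a=2a₀=26 at k=6, so the next step gives (m, d) = (13, 18) again — its k=1 value — and the period has length 6.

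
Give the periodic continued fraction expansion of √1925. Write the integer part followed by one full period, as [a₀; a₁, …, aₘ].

a₀ = ⌊√1925⌋ = 43.
With m₀=0, d₀=1 and mₖ₊₁ = dₖaₖ − mₖ, dₖ₊₁ = (n − mₖ₊₁²)/dₖ, aₖ₊₁ = ⌊(a₀+mₖ₊₁)/dₖ₊₁⌋:
  k=1: m=43, d=76, a=1
  k=2: m=33, d=11, a=6
  k=3: m=33, d=76, a=1
  k=4: m=43, d=1, a=86
d=1 and a=2a₀=86 at k=4, so the next step gives (m, d) = (43, 76) again — its k=1 value — and the period has length 4.

[43; 1, 6, 1, 86]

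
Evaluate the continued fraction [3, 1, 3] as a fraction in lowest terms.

Fold from the inside: start with 3/1.
  1 + 1/3 = 4/3
  3 + 3/4 = 15/4

15/4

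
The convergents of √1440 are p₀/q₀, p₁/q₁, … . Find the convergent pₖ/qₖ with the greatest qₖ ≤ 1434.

√1440 = [37; 1, 17, 1, 74, …] (period length 4).
Convergents:
  p_0/q_0 = 37/1
  p_1/q_1 = 38/1
  p_2/q_2 = 683/18
  p_3/q_3 = 721/19
  p_4/q_4 = 54037/1424
  p_5/q_5 = 54758/1443
q_4 = 1424 ≤ 1434 < 1443 = q_5, so the answer is 54037/1424.

54037/1424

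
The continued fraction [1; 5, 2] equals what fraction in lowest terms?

13/11

Using pₖ = aₖpₖ₋₁ + pₖ₋₂ and qₖ = aₖqₖ₋₁ + qₖ₋₂:
  k=0: a=1, p=1, q=1
  k=1: a=5, p=6, q=5
  k=2: a=2, p=13, q=11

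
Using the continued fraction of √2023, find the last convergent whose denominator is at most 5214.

182115/4049

√2023 = [44; 1, 43, 1, 88, …] (period length 4).
Convergents:
  p_0/q_0 = 44/1
  p_1/q_1 = 45/1
  p_2/q_2 = 1979/44
  p_3/q_3 = 2024/45
  p_4/q_4 = 180091/4004
  p_5/q_5 = 182115/4049
  p_6/q_6 = 8011036/178111
q_5 = 4049 ≤ 5214 < 178111 = q_6, so the answer is 182115/4049.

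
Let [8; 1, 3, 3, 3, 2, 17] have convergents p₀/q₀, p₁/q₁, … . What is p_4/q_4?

Using pₖ = aₖpₖ₋₁ + pₖ₋₂, qₖ = aₖqₖ₋₁ + qₖ₋₂ (with p₋₁=1, p₋₂=0, q₋₁=0, q₋₂=1):
  k=0: a=8, p=8, q=1
  k=1: a=1, p=9, q=1
  k=2: a=3, p=35, q=4
  k=3: a=3, p=114, q=13
  k=4: a=3, p=377, q=43

377/43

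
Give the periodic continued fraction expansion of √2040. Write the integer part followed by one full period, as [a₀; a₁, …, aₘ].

[45; 6, 90]

a₀ = ⌊√2040⌋ = 45.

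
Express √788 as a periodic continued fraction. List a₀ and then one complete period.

a₀ = ⌊√788⌋ = 28.
With m₀=0, d₀=1 and mₖ₊₁ = dₖaₖ − mₖ, dₖ₊₁ = (n − mₖ₊₁²)/dₖ, aₖ₊₁ = ⌊(a₀+mₖ₊₁)/dₖ₊₁⌋:
  k=1: m=28, d=4, a=14
  k=2: m=28, d=1, a=56
d=1 and a=2a₀=56 at k=2, so the next step gives (m, d) = (28, 4) again — its k=1 value — and the period has length 2.

[28; 14, 56]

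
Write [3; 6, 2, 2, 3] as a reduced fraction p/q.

344/109

Using pₖ = aₖpₖ₋₁ + pₖ₋₂ and qₖ = aₖqₖ₋₁ + qₖ₋₂:
  k=0: a=3, p=3, q=1
  k=1: a=6, p=19, q=6
  k=2: a=2, p=41, q=13
  k=3: a=2, p=101, q=32
  k=4: a=3, p=344, q=109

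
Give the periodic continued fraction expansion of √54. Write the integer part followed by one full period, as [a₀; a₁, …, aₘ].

[7; 2, 1, 6, 1, 2, 14]

a₀ = ⌊√54⌋ = 7.
With m₀=0, d₀=1 and mₖ₊₁ = dₖaₖ − mₖ, dₖ₊₁ = (n − mₖ₊₁²)/dₖ, aₖ₊₁ = ⌊(a₀+mₖ₊₁)/dₖ₊₁⌋:
  k=1: m=7, d=5, a=2
  k=2: m=3, d=9, a=1
  k=3: m=6, d=2, a=6
  k=4: m=6, d=9, a=1
  k=5: m=3, d=5, a=2
  k=6: m=7, d=1, a=14
d=1 and a=2a₀=14 at k=6, so the next step gives (m, d) = (7, 5) again — its k=1 value — and the period has length 6.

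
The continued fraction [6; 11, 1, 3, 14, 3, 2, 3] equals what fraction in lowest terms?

Using pₖ = aₖpₖ₋₁ + pₖ₋₂ and qₖ = aₖqₖ₋₁ + qₖ₋₂:
  k=0: a=6, p=6, q=1
  k=1: a=11, p=67, q=11
  k=2: a=1, p=73, q=12
  k=3: a=3, p=286, q=47
  k=4: a=14, p=4077, q=670
  k=5: a=3, p=12517, q=2057
  k=6: a=2, p=29111, q=4784
  k=7: a=3, p=99850, q=16409

99850/16409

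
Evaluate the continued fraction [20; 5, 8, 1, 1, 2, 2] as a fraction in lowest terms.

10643/527

Fold from the inside: start with 2/1.
  2 + 1/2 = 5/2
  1 + 2/5 = 7/5
  1 + 5/7 = 12/7
  8 + 7/12 = 103/12
  5 + 12/103 = 527/103
  20 + 103/527 = 10643/527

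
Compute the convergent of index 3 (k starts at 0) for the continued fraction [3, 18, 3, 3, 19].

Using pₖ = aₖpₖ₋₁ + pₖ₋₂, qₖ = aₖqₖ₋₁ + qₖ₋₂ (with p₋₁=1, p₋₂=0, q₋₁=0, q₋₂=1):
  k=0: a=3, p=3, q=1
  k=1: a=18, p=55, q=18
  k=2: a=3, p=168, q=55
  k=3: a=3, p=559, q=183

559/183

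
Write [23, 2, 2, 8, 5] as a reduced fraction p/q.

Fold from the inside: start with 5/1.
  8 + 1/5 = 41/5
  2 + 5/41 = 87/41
  2 + 41/87 = 215/87
  23 + 87/215 = 5032/215

5032/215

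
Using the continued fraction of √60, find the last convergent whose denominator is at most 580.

√60 = [7; 1, 2, 1, 14, …] (period length 4).
Convergents:
  p_0/q_0 = 7/1
  p_1/q_1 = 8/1
  p_2/q_2 = 23/3
  p_3/q_3 = 31/4
  p_4/q_4 = 457/59
  p_5/q_5 = 488/63
  p_6/q_6 = 1433/185
  p_7/q_7 = 1921/248
  p_8/q_8 = 28327/3657
q_7 = 248 ≤ 580 < 3657 = q_8, so the answer is 1921/248.

1921/248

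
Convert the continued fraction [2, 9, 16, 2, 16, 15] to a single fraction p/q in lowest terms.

Using pₖ = aₖpₖ₋₁ + pₖ₋₂ and qₖ = aₖqₖ₋₁ + qₖ₋₂:
  k=0: a=2, p=2, q=1
  k=1: a=9, p=19, q=9
  k=2: a=16, p=306, q=145
  k=3: a=2, p=631, q=299
  k=4: a=16, p=10402, q=4929
  k=5: a=15, p=156661, q=74234

156661/74234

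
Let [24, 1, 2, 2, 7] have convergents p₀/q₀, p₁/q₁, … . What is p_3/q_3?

Using pₖ = aₖpₖ₋₁ + pₖ₋₂, qₖ = aₖqₖ₋₁ + qₖ₋₂ (with p₋₁=1, p₋₂=0, q₋₁=0, q₋₂=1):
  k=0: a=24, p=24, q=1
  k=1: a=1, p=25, q=1
  k=2: a=2, p=74, q=3
  k=3: a=2, p=173, q=7

173/7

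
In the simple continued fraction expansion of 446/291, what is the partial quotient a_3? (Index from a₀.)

446 = 1·291 + 155   →  a_0 = 1
291 = 1·155 + 136   →  a_1 = 1
155 = 1·136 + 19   →  a_2 = 1
136 = 7·19 + 3   →  a_3 = 7

7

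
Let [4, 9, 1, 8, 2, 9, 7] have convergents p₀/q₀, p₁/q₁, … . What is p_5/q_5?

Using pₖ = aₖpₖ₋₁ + pₖ₋₂, qₖ = aₖqₖ₋₁ + qₖ₋₂ (with p₋₁=1, p₋₂=0, q₋₁=0, q₋₂=1):
  k=0: a=4, p=4, q=1
  k=1: a=9, p=37, q=9
  k=2: a=1, p=41, q=10
  k=3: a=8, p=365, q=89
  k=4: a=2, p=771, q=188
  k=5: a=9, p=7304, q=1781

7304/1781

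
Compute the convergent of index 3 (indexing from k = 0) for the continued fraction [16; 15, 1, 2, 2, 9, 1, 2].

Using pₖ = aₖpₖ₋₁ + pₖ₋₂, qₖ = aₖqₖ₋₁ + qₖ₋₂ (with p₋₁=1, p₋₂=0, q₋₁=0, q₋₂=1):
  k=0: a=16, p=16, q=1
  k=1: a=15, p=241, q=15
  k=2: a=1, p=257, q=16
  k=3: a=2, p=755, q=47

755/47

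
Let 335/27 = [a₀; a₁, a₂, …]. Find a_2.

335 = 12·27 + 11   →  a_0 = 12
27 = 2·11 + 5   →  a_1 = 2
11 = 2·5 + 1   →  a_2 = 2

2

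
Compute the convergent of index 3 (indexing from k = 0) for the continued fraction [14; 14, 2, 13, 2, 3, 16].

5501/391

Using pₖ = aₖpₖ₋₁ + pₖ₋₂, qₖ = aₖqₖ₋₁ + qₖ₋₂ (with p₋₁=1, p₋₂=0, q₋₁=0, q₋₂=1):
  k=0: a=14, p=14, q=1
  k=1: a=14, p=197, q=14
  k=2: a=2, p=408, q=29
  k=3: a=13, p=5501, q=391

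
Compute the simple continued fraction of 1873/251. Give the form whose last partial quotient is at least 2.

1873 = 7·251 + 116
251 = 2·116 + 19
116 = 6·19 + 2
19 = 9·2 + 1
2 = 2·1 + 0  (stop)
So 1873/251 = [7; 2, 6, 9, 2].

[7; 2, 6, 9, 2]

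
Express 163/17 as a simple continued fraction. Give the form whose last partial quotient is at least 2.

163 = 9·17 + 10
17 = 1·10 + 7
10 = 1·7 + 3
7 = 2·3 + 1
3 = 3·1 + 0  (stop)
So 163/17 = [9; 1, 1, 2, 3].

[9; 1, 1, 2, 3]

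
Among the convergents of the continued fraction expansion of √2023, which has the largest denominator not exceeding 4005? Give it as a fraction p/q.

180091/4004

√2023 = [44; 1, 43, 1, 88, …] (period length 4).
Convergents:
  p_0/q_0 = 44/1
  p_1/q_1 = 45/1
  p_2/q_2 = 1979/44
  p_3/q_3 = 2024/45
  p_4/q_4 = 180091/4004
  p_5/q_5 = 182115/4049
q_4 = 4004 ≤ 4005 < 4049 = q_5, so the answer is 180091/4004.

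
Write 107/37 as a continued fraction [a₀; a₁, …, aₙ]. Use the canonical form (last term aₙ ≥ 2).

107 = 2*37 + 33
37 = 1*33 + 4
33 = 8*4 + 1
4 = 4*1 + 0  (stop)
So 107/37 = [2; 1, 8, 4].

[2; 1, 8, 4]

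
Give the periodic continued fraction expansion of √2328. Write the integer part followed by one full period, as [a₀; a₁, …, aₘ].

[48; 4, 96]

a₀ = ⌊√2328⌋ = 48.
With m₀=0, d₀=1 and mₖ₊₁ = dₖaₖ − mₖ, dₖ₊₁ = (n − mₖ₊₁²)/dₖ, aₖ₊₁ = ⌊(a₀+mₖ₊₁)/dₖ₊₁⌋:
  k=1: m=48, d=24, a=4
  k=2: m=48, d=1, a=96
d=1 and a=2a₀=96 at k=2, so the next step gives (m, d) = (48, 24) again — its k=1 value — and the period has length 2.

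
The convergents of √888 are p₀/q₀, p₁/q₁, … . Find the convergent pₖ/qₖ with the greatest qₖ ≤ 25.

√888 = [29; 1, 3, 1, 58, …] (period length 4).
Convergents:
  p_0/q_0 = 29/1
  p_1/q_1 = 30/1
  p_2/q_2 = 119/4
  p_3/q_3 = 149/5
  p_4/q_4 = 8761/294
q_3 = 5 ≤ 25 < 294 = q_4, so the answer is 149/5.

149/5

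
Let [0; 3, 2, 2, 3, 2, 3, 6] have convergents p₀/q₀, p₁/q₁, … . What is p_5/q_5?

39/133

Using pₖ = aₖpₖ₋₁ + pₖ₋₂, qₖ = aₖqₖ₋₁ + qₖ₋₂ (with p₋₁=1, p₋₂=0, q₋₁=0, q₋₂=1):
  k=0: a=0, p=0, q=1
  k=1: a=3, p=1, q=3
  k=2: a=2, p=2, q=7
  k=3: a=2, p=5, q=17
  k=4: a=3, p=17, q=58
  k=5: a=2, p=39, q=133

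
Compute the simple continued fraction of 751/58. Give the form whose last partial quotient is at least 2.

751 = 12·58 + 55
58 = 1·55 + 3
55 = 18·3 + 1
3 = 3·1 + 0  (stop)
So 751/58 = [12; 1, 18, 3].

[12; 1, 18, 3]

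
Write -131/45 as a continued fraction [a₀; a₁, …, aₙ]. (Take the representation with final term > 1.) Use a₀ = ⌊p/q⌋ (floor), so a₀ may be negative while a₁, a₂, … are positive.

-131 = -3*45 + 4
45 = 11*4 + 1
4 = 4*1 + 0  (stop)
So -131/45 = [-3; 11, 4].

[-3; 11, 4]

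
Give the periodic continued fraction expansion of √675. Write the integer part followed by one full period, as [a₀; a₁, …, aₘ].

[25; 1, 50]

a₀ = ⌊√675⌋ = 25.
With m₀=0, d₀=1 and mₖ₊₁ = dₖaₖ − mₖ, dₖ₊₁ = (n − mₖ₊₁²)/dₖ, aₖ₊₁ = ⌊(a₀+mₖ₊₁)/dₖ₊₁⌋:
  k=1: m=25, d=50, a=1
  k=2: m=25, d=1, a=50
d=1 and a=2a₀=50 at k=2, so the next step gives (m, d) = (25, 50) again — its k=1 value — and the period has length 2.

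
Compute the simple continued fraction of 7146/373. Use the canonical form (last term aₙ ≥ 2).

[19; 6, 3, 9, 2]

7146 = 19*373 + 59
373 = 6*59 + 19
59 = 3*19 + 2
19 = 9*2 + 1
2 = 2*1 + 0  (stop)
So 7146/373 = [19; 6, 3, 9, 2].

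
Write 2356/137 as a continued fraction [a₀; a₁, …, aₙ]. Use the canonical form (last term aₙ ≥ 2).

2356 = 17×137 + 27
137 = 5×27 + 2
27 = 13×2 + 1
2 = 2×1 + 0  (stop)
So 2356/137 = [17; 5, 13, 2].

[17; 5, 13, 2]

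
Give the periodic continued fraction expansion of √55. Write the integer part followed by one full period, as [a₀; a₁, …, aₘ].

[7; 2, 2, 2, 14]

a₀ = ⌊√55⌋ = 7.
With m₀=0, d₀=1 and mₖ₊₁ = dₖaₖ − mₖ, dₖ₊₁ = (n − mₖ₊₁²)/dₖ, aₖ₊₁ = ⌊(a₀+mₖ₊₁)/dₖ₊₁⌋:
  k=1: m=7, d=6, a=2
  k=2: m=5, d=5, a=2
  k=3: m=5, d=6, a=2
  k=4: m=7, d=1, a=14
d=1 and a=2a₀=14 at k=4, so the next step gives (m, d) = (7, 6) again — its k=1 value — and the period has length 4.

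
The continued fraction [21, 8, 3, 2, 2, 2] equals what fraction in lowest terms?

Using pₖ = aₖpₖ₋₁ + pₖ₋₂ and qₖ = aₖqₖ₋₁ + qₖ₋₂:
  k=0: a=21, p=21, q=1
  k=1: a=8, p=169, q=8
  k=2: a=3, p=528, q=25
  k=3: a=2, p=1225, q=58
  k=4: a=2, p=2978, q=141
  k=5: a=2, p=7181, q=340

7181/340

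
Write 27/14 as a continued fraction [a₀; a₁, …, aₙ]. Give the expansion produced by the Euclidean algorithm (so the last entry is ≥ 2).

[1; 1, 13]

27 = 1·14 + 13
14 = 1·13 + 1
13 = 13·1 + 0  (stop)
So 27/14 = [1; 1, 13].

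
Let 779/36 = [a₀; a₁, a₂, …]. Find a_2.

1

779 = 21·36 + 23   →  a_0 = 21
36 = 1·23 + 13   →  a_1 = 1
23 = 1·13 + 10   →  a_2 = 1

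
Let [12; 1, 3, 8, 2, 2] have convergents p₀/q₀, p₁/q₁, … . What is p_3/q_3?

421/33

Using pₖ = aₖpₖ₋₁ + pₖ₋₂, qₖ = aₖqₖ₋₁ + qₖ₋₂ (with p₋₁=1, p₋₂=0, q₋₁=0, q₋₂=1):
  k=0: a=12, p=12, q=1
  k=1: a=1, p=13, q=1
  k=2: a=3, p=51, q=4
  k=3: a=8, p=421, q=33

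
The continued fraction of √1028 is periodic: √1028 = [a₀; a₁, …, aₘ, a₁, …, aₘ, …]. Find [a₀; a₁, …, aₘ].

[32; 16, 64]

a₀ = ⌊√1028⌋ = 32.
With m₀=0, d₀=1 and mₖ₊₁ = dₖaₖ − mₖ, dₖ₊₁ = (n − mₖ₊₁²)/dₖ, aₖ₊₁ = ⌊(a₀+mₖ₊₁)/dₖ₊₁⌋:
  k=1: m=32, d=4, a=16
  k=2: m=32, d=1, a=64
d=1 and a=2a₀=64 at k=2, so the next step gives (m, d) = (32, 4) again — its k=1 value — and the period has length 2.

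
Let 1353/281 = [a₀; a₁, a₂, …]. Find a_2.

4

1353 = 4·281 + 229   →  a_0 = 4
281 = 1·229 + 52   →  a_1 = 1
229 = 4·52 + 21   →  a_2 = 4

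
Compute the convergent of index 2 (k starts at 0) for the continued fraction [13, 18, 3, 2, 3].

718/55

Using pₖ = aₖpₖ₋₁ + pₖ₋₂, qₖ = aₖqₖ₋₁ + qₖ₋₂ (with p₋₁=1, p₋₂=0, q₋₁=0, q₋₂=1):
  k=0: a=13, p=13, q=1
  k=1: a=18, p=235, q=18
  k=2: a=3, p=718, q=55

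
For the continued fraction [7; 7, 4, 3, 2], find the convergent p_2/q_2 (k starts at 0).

207/29

Using pₖ = aₖpₖ₋₁ + pₖ₋₂, qₖ = aₖqₖ₋₁ + qₖ₋₂ (with p₋₁=1, p₋₂=0, q₋₁=0, q₋₂=1):
  k=0: a=7, p=7, q=1
  k=1: a=7, p=50, q=7
  k=2: a=4, p=207, q=29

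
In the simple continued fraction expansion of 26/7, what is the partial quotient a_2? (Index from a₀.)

2

26 = 3·7 + 5   →  a_0 = 3
7 = 1·5 + 2   →  a_1 = 1
5 = 2·2 + 1   →  a_2 = 2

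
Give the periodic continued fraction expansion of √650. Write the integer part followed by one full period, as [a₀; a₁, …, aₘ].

a₀ = ⌊√650⌋ = 25.
With m₀=0, d₀=1 and mₖ₊₁ = dₖaₖ − mₖ, dₖ₊₁ = (n − mₖ₊₁²)/dₖ, aₖ₊₁ = ⌊(a₀+mₖ₊₁)/dₖ₊₁⌋:
  k=1: m=25, d=25, a=2
  k=2: m=25, d=1, a=50
d=1 and a=2a₀=50 at k=2, so the next step gives (m, d) = (25, 25) again — its k=1 value — and the period has length 2.

[25; 2, 50]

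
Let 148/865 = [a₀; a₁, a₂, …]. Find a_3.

148 = 0·865 + 148   →  a_0 = 0
865 = 5·148 + 125   →  a_1 = 5
148 = 1·125 + 23   →  a_2 = 1
125 = 5·23 + 10   →  a_3 = 5

5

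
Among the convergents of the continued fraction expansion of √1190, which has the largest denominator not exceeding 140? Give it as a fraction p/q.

4726/137

√1190 = [34; 2, 68, …] (period length 2).
Convergents:
  p_0/q_0 = 34/1
  p_1/q_1 = 69/2
  p_2/q_2 = 4726/137
  p_3/q_3 = 9521/276
q_2 = 137 ≤ 140 < 276 = q_3, so the answer is 4726/137.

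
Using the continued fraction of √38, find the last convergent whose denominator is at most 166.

450/73

√38 = [6; 6, 12, …] (period length 2).
Convergents:
  p_0/q_0 = 6/1
  p_1/q_1 = 37/6
  p_2/q_2 = 450/73
  p_3/q_3 = 2737/444
q_2 = 73 ≤ 166 < 444 = q_3, so the answer is 450/73.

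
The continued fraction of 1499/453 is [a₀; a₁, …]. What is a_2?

4

1499 = 3·453 + 140   →  a_0 = 3
453 = 3·140 + 33   →  a_1 = 3
140 = 4·33 + 8   →  a_2 = 4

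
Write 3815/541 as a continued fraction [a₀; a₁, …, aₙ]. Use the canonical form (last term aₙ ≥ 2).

[7; 19, 3, 9]

3815 = 7×541 + 28
541 = 19×28 + 9
28 = 3×9 + 1
9 = 9×1 + 0  (stop)
So 3815/541 = [7; 19, 3, 9].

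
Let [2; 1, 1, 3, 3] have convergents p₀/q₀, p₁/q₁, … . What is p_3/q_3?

18/7

Using pₖ = aₖpₖ₋₁ + pₖ₋₂, qₖ = aₖqₖ₋₁ + qₖ₋₂ (with p₋₁=1, p₋₂=0, q₋₁=0, q₋₂=1):
  k=0: a=2, p=2, q=1
  k=1: a=1, p=3, q=1
  k=2: a=1, p=5, q=2
  k=3: a=3, p=18, q=7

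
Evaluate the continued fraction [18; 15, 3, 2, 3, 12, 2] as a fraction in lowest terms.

Fold from the inside: start with 2/1.
  12 + 1/2 = 25/2
  3 + 2/25 = 77/25
  2 + 25/77 = 179/77
  3 + 77/179 = 614/179
  15 + 179/614 = 9389/614
  18 + 614/9389 = 169616/9389

169616/9389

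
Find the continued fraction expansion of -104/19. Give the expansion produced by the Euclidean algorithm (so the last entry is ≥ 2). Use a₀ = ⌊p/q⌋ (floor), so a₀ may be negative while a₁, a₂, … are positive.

-104 = -6*19 + 10
19 = 1*10 + 9
10 = 1*9 + 1
9 = 9*1 + 0  (stop)
So -104/19 = [-6; 1, 1, 9].

[-6; 1, 1, 9]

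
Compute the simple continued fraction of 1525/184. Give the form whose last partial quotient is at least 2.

[8; 3, 2, 8, 3]

1525 = 8*184 + 53
184 = 3*53 + 25
53 = 2*25 + 3
25 = 8*3 + 1
3 = 3*1 + 0  (stop)
So 1525/184 = [8; 3, 2, 8, 3].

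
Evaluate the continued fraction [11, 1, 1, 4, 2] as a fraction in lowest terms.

231/20

Using pₖ = aₖpₖ₋₁ + pₖ₋₂ and qₖ = aₖqₖ₋₁ + qₖ₋₂:
  k=0: a=11, p=11, q=1
  k=1: a=1, p=12, q=1
  k=2: a=1, p=23, q=2
  k=3: a=4, p=104, q=9
  k=4: a=2, p=231, q=20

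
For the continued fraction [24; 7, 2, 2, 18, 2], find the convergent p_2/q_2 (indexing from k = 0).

Using pₖ = aₖpₖ₋₁ + pₖ₋₂, qₖ = aₖqₖ₋₁ + qₖ₋₂ (with p₋₁=1, p₋₂=0, q₋₁=0, q₋₂=1):
  k=0: a=24, p=24, q=1
  k=1: a=7, p=169, q=7
  k=2: a=2, p=362, q=15

362/15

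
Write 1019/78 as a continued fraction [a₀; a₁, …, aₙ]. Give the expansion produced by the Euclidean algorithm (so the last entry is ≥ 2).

[13; 15, 1, 1, 2]

1019 = 13·78 + 5
78 = 15·5 + 3
5 = 1·3 + 2
3 = 1·2 + 1
2 = 2·1 + 0  (stop)
So 1019/78 = [13; 15, 1, 1, 2].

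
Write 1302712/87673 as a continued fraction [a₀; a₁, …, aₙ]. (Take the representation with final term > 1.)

[14; 1, 6, 12, 2, 14, 11, 3]

1302712 = 14·87673 + 75290
87673 = 1·75290 + 12383
75290 = 6·12383 + 992
12383 = 12·992 + 479
992 = 2·479 + 34
479 = 14·34 + 3
34 = 11·3 + 1
3 = 3·1 + 0  (stop)
So 1302712/87673 = [14; 1, 6, 12, 2, 14, 11, 3].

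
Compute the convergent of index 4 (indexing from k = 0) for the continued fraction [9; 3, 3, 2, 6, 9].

Using pₖ = aₖpₖ₋₁ + pₖ₋₂, qₖ = aₖqₖ₋₁ + qₖ₋₂ (with p₋₁=1, p₋₂=0, q₋₁=0, q₋₂=1):
  k=0: a=9, p=9, q=1
  k=1: a=3, p=28, q=3
  k=2: a=3, p=93, q=10
  k=3: a=2, p=214, q=23
  k=4: a=6, p=1377, q=148

1377/148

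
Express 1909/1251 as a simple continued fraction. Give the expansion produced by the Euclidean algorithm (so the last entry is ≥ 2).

1909 = 1×1251 + 658
1251 = 1×658 + 593
658 = 1×593 + 65
593 = 9×65 + 8
65 = 8×8 + 1
8 = 8×1 + 0  (stop)
So 1909/1251 = [1; 1, 1, 9, 8, 8].

[1; 1, 1, 9, 8, 8]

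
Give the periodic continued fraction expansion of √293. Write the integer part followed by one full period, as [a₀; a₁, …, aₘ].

a₀ = ⌊√293⌋ = 17.
With m₀=0, d₀=1 and mₖ₊₁ = dₖaₖ − mₖ, dₖ₊₁ = (n − mₖ₊₁²)/dₖ, aₖ₊₁ = ⌊(a₀+mₖ₊₁)/dₖ₊₁⌋:
  k=1: m=17, d=4, a=8
  k=2: m=15, d=17, a=1
  k=3: m=2, d=17, a=1
  k=4: m=15, d=4, a=8
  k=5: m=17, d=1, a=34
d=1 and a=2a₀=34 at k=5, so the next step gives (m, d) = (17, 4) again — its k=1 value — and the period has length 5.

[17; 8, 1, 1, 8, 34]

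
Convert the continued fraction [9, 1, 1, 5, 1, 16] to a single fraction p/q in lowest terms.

Fold from the inside: start with 16/1.
  1 + 1/16 = 17/16
  5 + 16/17 = 101/17
  1 + 17/101 = 118/101
  1 + 101/118 = 219/118
  9 + 118/219 = 2089/219

2089/219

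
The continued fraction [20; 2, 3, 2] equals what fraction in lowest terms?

Fold from the inside: start with 2/1.
  3 + 1/2 = 7/2
  2 + 2/7 = 16/7
  20 + 7/16 = 327/16

327/16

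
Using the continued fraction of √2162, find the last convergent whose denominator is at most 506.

17297/372

√2162 = [46; 2, 92, …] (period length 2).
Convergents:
  p_0/q_0 = 46/1
  p_1/q_1 = 93/2
  p_2/q_2 = 8602/185
  p_3/q_3 = 17297/372
  p_4/q_4 = 1599926/34409
q_3 = 372 ≤ 506 < 34409 = q_4, so the answer is 17297/372.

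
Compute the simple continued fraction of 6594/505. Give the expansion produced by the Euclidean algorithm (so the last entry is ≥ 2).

6594 = 13*505 + 29
505 = 17*29 + 12
29 = 2*12 + 5
12 = 2*5 + 2
5 = 2*2 + 1
2 = 2*1 + 0  (stop)
So 6594/505 = [13; 17, 2, 2, 2, 2].

[13; 17, 2, 2, 2, 2]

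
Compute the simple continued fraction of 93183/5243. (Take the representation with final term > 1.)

93183 = 17·5243 + 4052
5243 = 1·4052 + 1191
4052 = 3·1191 + 479
1191 = 2·479 + 233
479 = 2·233 + 13
233 = 17·13 + 12
13 = 1·12 + 1
12 = 12·1 + 0  (stop)
So 93183/5243 = [17; 1, 3, 2, 2, 17, 1, 12].

[17; 1, 3, 2, 2, 17, 1, 12]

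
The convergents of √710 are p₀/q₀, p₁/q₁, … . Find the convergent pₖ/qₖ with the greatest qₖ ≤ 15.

373/14

√710 = [26; 1, 1, 1, 4, 1, 1, 1, 52, …] (period length 8).
Convergents:
  p_0/q_0 = 26/1
  p_1/q_1 = 27/1
  p_2/q_2 = 53/2
  p_3/q_3 = 80/3
  p_4/q_4 = 373/14
  p_5/q_5 = 453/17
q_4 = 14 ≤ 15 < 17 = q_5, so the answer is 373/14.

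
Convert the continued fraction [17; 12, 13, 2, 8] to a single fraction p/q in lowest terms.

47234/2765

Fold from the inside: start with 8/1.
  2 + 1/8 = 17/8
  13 + 8/17 = 229/17
  12 + 17/229 = 2765/229
  17 + 229/2765 = 47234/2765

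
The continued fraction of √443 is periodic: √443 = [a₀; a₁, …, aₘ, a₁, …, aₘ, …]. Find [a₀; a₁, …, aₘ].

[21; 21, 42]

a₀ = ⌊√443⌋ = 21.
With m₀=0, d₀=1 and mₖ₊₁ = dₖaₖ − mₖ, dₖ₊₁ = (n − mₖ₊₁²)/dₖ, aₖ₊₁ = ⌊(a₀+mₖ₊₁)/dₖ₊₁⌋:
  k=1: m=21, d=2, a=21
  k=2: m=21, d=1, a=42
d=1 and a=2a₀=42 at k=2, so the next step gives (m, d) = (21, 2) again — its k=1 value — and the period has length 2.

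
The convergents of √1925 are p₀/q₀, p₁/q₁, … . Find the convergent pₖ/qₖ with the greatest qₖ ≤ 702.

√1925 = [43; 1, 6, 1, 86, …] (period length 4).
Convergents:
  p_0/q_0 = 43/1
  p_1/q_1 = 44/1
  p_2/q_2 = 307/7
  p_3/q_3 = 351/8
  p_4/q_4 = 30493/695
  p_5/q_5 = 30844/703
q_4 = 695 ≤ 702 < 703 = q_5, so the answer is 30493/695.

30493/695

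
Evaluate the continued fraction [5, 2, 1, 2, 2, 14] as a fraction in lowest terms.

1471/274

Using pₖ = aₖpₖ₋₁ + pₖ₋₂ and qₖ = aₖqₖ₋₁ + qₖ₋₂:
  k=0: a=5, p=5, q=1
  k=1: a=2, p=11, q=2
  k=2: a=1, p=16, q=3
  k=3: a=2, p=43, q=8
  k=4: a=2, p=102, q=19
  k=5: a=14, p=1471, q=274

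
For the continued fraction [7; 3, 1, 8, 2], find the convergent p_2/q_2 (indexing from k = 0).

Using pₖ = aₖpₖ₋₁ + pₖ₋₂, qₖ = aₖqₖ₋₁ + qₖ₋₂ (with p₋₁=1, p₋₂=0, q₋₁=0, q₋₂=1):
  k=0: a=7, p=7, q=1
  k=1: a=3, p=22, q=3
  k=2: a=1, p=29, q=4

29/4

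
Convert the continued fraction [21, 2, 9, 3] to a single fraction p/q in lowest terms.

Using pₖ = aₖpₖ₋₁ + pₖ₋₂ and qₖ = aₖqₖ₋₁ + qₖ₋₂:
  k=0: a=21, p=21, q=1
  k=1: a=2, p=43, q=2
  k=2: a=9, p=408, q=19
  k=3: a=3, p=1267, q=59

1267/59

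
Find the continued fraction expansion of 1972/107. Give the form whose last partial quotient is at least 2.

1972 = 18·107 + 46
107 = 2·46 + 15
46 = 3·15 + 1
15 = 15·1 + 0  (stop)
So 1972/107 = [18; 2, 3, 15].

[18; 2, 3, 15]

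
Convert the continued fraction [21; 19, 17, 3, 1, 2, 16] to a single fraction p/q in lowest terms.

1247380/59251

Using pₖ = aₖpₖ₋₁ + pₖ₋₂ and qₖ = aₖqₖ₋₁ + qₖ₋₂:
  k=0: a=21, p=21, q=1
  k=1: a=19, p=400, q=19
  k=2: a=17, p=6821, q=324
  k=3: a=3, p=20863, q=991
  k=4: a=1, p=27684, q=1315
  k=5: a=2, p=76231, q=3621
  k=6: a=16, p=1247380, q=59251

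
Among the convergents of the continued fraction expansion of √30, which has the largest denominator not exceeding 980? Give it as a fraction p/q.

5291/966

√30 = [5; 2, 10, …] (period length 2).
Convergents:
  p_0/q_0 = 5/1
  p_1/q_1 = 11/2
  p_2/q_2 = 115/21
  p_3/q_3 = 241/44
  p_4/q_4 = 2525/461
  p_5/q_5 = 5291/966
  p_6/q_6 = 55435/10121
q_5 = 966 ≤ 980 < 10121 = q_6, so the answer is 5291/966.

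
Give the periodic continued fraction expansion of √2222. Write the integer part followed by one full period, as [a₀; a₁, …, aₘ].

[47; 7, 4, 7, 94]

a₀ = ⌊√2222⌋ = 47.
With m₀=0, d₀=1 and mₖ₊₁ = dₖaₖ − mₖ, dₖ₊₁ = (n − mₖ₊₁²)/dₖ, aₖ₊₁ = ⌊(a₀+mₖ₊₁)/dₖ₊₁⌋:
  k=1: m=47, d=13, a=7
  k=2: m=44, d=22, a=4
  k=3: m=44, d=13, a=7
  k=4: m=47, d=1, a=94
d=1 and a=2a₀=94 at k=4, so the next step gives (m, d) = (47, 13) again — its k=1 value — and the period has length 4.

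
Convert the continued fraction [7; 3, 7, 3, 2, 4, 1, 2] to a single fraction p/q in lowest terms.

Using pₖ = aₖpₖ₋₁ + pₖ₋₂ and qₖ = aₖqₖ₋₁ + qₖ₋₂:
  k=0: a=7, p=7, q=1
  k=1: a=3, p=22, q=3
  k=2: a=7, p=161, q=22
  k=3: a=3, p=505, q=69
  k=4: a=2, p=1171, q=160
  k=5: a=4, p=5189, q=709
  k=6: a=1, p=6360, q=869
  k=7: a=2, p=17909, q=2447

17909/2447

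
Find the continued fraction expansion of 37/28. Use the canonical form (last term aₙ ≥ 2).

[1; 3, 9]

37 = 1×28 + 9
28 = 3×9 + 1
9 = 9×1 + 0  (stop)
So 37/28 = [1; 3, 9].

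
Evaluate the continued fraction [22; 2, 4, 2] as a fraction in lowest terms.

449/20

Fold from the inside: start with 2/1.
  4 + 1/2 = 9/2
  2 + 2/9 = 20/9
  22 + 9/20 = 449/20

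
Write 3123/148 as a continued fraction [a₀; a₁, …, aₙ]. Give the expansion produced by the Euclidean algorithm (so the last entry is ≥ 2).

3123 = 21*148 + 15
148 = 9*15 + 13
15 = 1*13 + 2
13 = 6*2 + 1
2 = 2*1 + 0  (stop)
So 3123/148 = [21; 9, 1, 6, 2].

[21; 9, 1, 6, 2]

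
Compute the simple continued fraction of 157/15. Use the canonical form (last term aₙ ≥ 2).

[10; 2, 7]

157 = 10·15 + 7
15 = 2·7 + 1
7 = 7·1 + 0  (stop)
So 157/15 = [10; 2, 7].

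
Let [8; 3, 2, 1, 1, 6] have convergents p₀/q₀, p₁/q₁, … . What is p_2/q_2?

58/7

Using pₖ = aₖpₖ₋₁ + pₖ₋₂, qₖ = aₖqₖ₋₁ + qₖ₋₂ (with p₋₁=1, p₋₂=0, q₋₁=0, q₋₂=1):
  k=0: a=8, p=8, q=1
  k=1: a=3, p=25, q=3
  k=2: a=2, p=58, q=7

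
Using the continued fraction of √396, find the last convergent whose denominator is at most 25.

√396 = [19; 1, 8, 1, 38, …] (period length 4).
Convergents:
  p_0/q_0 = 19/1
  p_1/q_1 = 20/1
  p_2/q_2 = 179/9
  p_3/q_3 = 199/10
  p_4/q_4 = 7741/389
q_3 = 10 ≤ 25 < 389 = q_4, so the answer is 199/10.

199/10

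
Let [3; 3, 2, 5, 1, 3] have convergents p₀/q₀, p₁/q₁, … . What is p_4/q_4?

Using pₖ = aₖpₖ₋₁ + pₖ₋₂, qₖ = aₖqₖ₋₁ + qₖ₋₂ (with p₋₁=1, p₋₂=0, q₋₁=0, q₋₂=1):
  k=0: a=3, p=3, q=1
  k=1: a=3, p=10, q=3
  k=2: a=2, p=23, q=7
  k=3: a=5, p=125, q=38
  k=4: a=1, p=148, q=45

148/45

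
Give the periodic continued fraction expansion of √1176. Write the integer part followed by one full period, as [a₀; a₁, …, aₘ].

[34; 3, 2, 2, 2, 3, 68]

a₀ = ⌊√1176⌋ = 34.
With m₀=0, d₀=1 and mₖ₊₁ = dₖaₖ − mₖ, dₖ₊₁ = (n − mₖ₊₁²)/dₖ, aₖ₊₁ = ⌊(a₀+mₖ₊₁)/dₖ₊₁⌋:
  k=1: m=34, d=20, a=3
  k=2: m=26, d=25, a=2
  k=3: m=24, d=24, a=2
  k=4: m=24, d=25, a=2
  k=5: m=26, d=20, a=3
  k=6: m=34, d=1, a=68
d=1 and a=2a₀=68 at k=6, so the next step gives (m, d) = (34, 20) again — its k=1 value — and the period has length 6.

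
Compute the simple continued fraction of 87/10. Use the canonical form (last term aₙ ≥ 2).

87 = 8·10 + 7
10 = 1·7 + 3
7 = 2·3 + 1
3 = 3·1 + 0  (stop)
So 87/10 = [8; 1, 2, 3].

[8; 1, 2, 3]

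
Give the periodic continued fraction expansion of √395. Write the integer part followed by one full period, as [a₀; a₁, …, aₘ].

[19; 1, 6, 1, 38]

a₀ = ⌊√395⌋ = 19.
With m₀=0, d₀=1 and mₖ₊₁ = dₖaₖ − mₖ, dₖ₊₁ = (n − mₖ₊₁²)/dₖ, aₖ₊₁ = ⌊(a₀+mₖ₊₁)/dₖ₊₁⌋:
  k=1: m=19, d=34, a=1
  k=2: m=15, d=5, a=6
  k=3: m=15, d=34, a=1
  k=4: m=19, d=1, a=38
d=1 and a=2a₀=38 at k=4, so the next step gives (m, d) = (19, 34) again — its k=1 value — and the period has length 4.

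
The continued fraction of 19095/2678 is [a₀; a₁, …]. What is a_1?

19095 = 7·2678 + 349   →  a_0 = 7
2678 = 7·349 + 235   →  a_1 = 7

7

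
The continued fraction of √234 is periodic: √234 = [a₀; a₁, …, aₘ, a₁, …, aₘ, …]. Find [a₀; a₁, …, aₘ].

a₀ = ⌊√234⌋ = 15.
With m₀=0, d₀=1 and mₖ₊₁ = dₖaₖ − mₖ, dₖ₊₁ = (n − mₖ₊₁²)/dₖ, aₖ₊₁ = ⌊(a₀+mₖ₊₁)/dₖ₊₁⌋:
  k=1: m=15, d=9, a=3
  k=2: m=12, d=10, a=2
  k=3: m=8, d=17, a=1
  k=4: m=9, d=9, a=2
  k=5: m=9, d=17, a=1
  k=6: m=8, d=10, a=2
  k=7: m=12, d=9, a=3
  k=8: m=15, d=1, a=30
d=1 and a=2a₀=30 at k=8, so the next step gives (m, d) = (15, 9) again — its k=1 value — and the period has length 8.

[15; 3, 2, 1, 2, 1, 2, 3, 30]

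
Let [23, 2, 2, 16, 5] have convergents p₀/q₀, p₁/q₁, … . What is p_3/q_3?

Using pₖ = aₖpₖ₋₁ + pₖ₋₂, qₖ = aₖqₖ₋₁ + qₖ₋₂ (with p₋₁=1, p₋₂=0, q₋₁=0, q₋₂=1):
  k=0: a=23, p=23, q=1
  k=1: a=2, p=47, q=2
  k=2: a=2, p=117, q=5
  k=3: a=16, p=1919, q=82

1919/82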